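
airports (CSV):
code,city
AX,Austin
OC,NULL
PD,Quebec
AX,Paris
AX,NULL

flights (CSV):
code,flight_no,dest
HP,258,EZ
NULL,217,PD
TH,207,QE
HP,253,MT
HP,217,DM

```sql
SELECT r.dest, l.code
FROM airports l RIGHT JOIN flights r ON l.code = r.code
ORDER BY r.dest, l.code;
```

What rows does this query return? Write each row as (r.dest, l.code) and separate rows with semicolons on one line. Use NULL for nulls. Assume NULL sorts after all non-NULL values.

(DM, NULL); (EZ, NULL); (MT, NULL); (PD, NULL); (QE, NULL)

RIGHT JOIN keeps every row from `flights`; unmatched rows get NULL for `airports`'s columns.
Matching on l.code = r.code. A NULL in a compared column never satisfies the condition.
- l (code=AX) has no partner in r.
- l (code=OC) has no partner in r.
- l (code=PD) has no partner in r.
- l (code=AX) has no partner in r.
- l (code=AX) has no partner in r.
- 5 r row(s) had no l match → kept, l columns NULL.
After projecting and ordering:
r.dest | l.code
DM | NULL
EZ | NULL
MT | NULL
PD | NULL
QE | NULL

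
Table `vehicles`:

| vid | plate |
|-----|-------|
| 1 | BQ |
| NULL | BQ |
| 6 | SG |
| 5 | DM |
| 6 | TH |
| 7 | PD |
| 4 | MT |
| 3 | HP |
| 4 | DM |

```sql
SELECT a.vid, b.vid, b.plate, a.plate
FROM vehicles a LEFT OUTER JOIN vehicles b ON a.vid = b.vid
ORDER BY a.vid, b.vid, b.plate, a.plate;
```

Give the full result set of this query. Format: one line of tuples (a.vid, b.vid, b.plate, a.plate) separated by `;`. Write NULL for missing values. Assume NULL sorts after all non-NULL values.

(1, 1, BQ, BQ); (3, 3, HP, HP); (4, 4, DM, DM); (4, 4, DM, MT); (4, 4, MT, DM); (4, 4, MT, MT); (5, 5, DM, DM); (6, 6, SG, SG); (6, 6, SG, TH); (6, 6, TH, SG); (6, 6, TH, TH); (7, 7, PD, PD); (NULL, NULL, NULL, BQ)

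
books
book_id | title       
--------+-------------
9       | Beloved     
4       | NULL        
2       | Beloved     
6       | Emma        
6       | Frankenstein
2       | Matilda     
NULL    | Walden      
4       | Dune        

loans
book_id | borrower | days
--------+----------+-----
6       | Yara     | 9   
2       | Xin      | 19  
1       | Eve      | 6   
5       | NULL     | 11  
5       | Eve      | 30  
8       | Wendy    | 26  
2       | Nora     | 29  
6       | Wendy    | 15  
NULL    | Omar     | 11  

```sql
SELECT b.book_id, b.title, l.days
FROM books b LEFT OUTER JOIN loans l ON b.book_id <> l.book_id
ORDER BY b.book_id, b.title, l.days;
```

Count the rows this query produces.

49

LEFT JOIN keeps every row from `books`; unmatched rows get NULL for `loans`'s columns.
Matching on b.book_id <> l.book_id. A NULL in a compared column never satisfies the condition.
- b[0] book_id=9 → 8 match(es) in l → 8 row(s).
- b[1] book_id=4 → 8 match(es) in l → 8 row(s).
- b[2] book_id=2 → 6 match(es) in l → 6 row(s).
- b[3] book_id=6 → 6 match(es) in l → 6 row(s).
- b[4] book_id=6 → 6 match(es) in l → 6 row(s).
- b[5] book_id=2 → 6 match(es) in l → 6 row(s).
- b[6] book_id=NULL → no match; kept with NULLs on the l side.
- b[7] book_id=4 → 8 match(es) in l → 8 row(s).
Total: 48 matched + 1 padded = 49 rows.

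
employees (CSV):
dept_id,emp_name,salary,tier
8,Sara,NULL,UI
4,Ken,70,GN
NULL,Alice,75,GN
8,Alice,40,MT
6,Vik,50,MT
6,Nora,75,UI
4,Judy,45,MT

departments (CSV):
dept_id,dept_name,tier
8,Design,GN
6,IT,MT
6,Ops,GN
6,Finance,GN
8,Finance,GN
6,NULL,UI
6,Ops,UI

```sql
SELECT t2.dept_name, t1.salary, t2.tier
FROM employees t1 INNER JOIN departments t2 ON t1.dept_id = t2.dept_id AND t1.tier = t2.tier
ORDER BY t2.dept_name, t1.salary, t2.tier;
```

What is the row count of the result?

INNER JOIN keeps only pairs where the ON condition holds.
Matching on t1.dept_id = t2.dept_id AND t1.tier = t2.tier. A NULL in a compared column never satisfies the condition.
- t1[0] dept_id=8, tier=UI → no match; dropped.
- t1[1] dept_id=4, tier=GN → no match; dropped.
- t1[2] dept_id=NULL, tier=GN → no match; dropped.
- t1[3] dept_id=8, tier=MT → no match; dropped.
- t1[4] dept_id=6, tier=MT → 1 match(es) in t2 → 1 row(s).
- t1[5] dept_id=6, tier=UI → 2 match(es) in t2 → 2 row(s).
- t1[6] dept_id=4, tier=MT → no match; dropped.
Total: 3 rows.

3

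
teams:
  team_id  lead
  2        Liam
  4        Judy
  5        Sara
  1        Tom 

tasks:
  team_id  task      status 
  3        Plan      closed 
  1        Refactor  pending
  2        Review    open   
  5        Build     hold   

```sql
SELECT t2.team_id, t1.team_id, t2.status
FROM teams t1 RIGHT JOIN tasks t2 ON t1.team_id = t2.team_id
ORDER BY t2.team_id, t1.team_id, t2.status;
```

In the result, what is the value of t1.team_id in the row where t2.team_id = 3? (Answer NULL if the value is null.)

NULL

RIGHT JOIN keeps every row from `tasks`; unmatched rows get NULL for `teams`'s columns.
Matching on t1.team_id = t2.team_id.
- t1 row (team_id=2): matches 1 t2 row(s) → 1 output row(s).
- t1 row (team_id=4): no match.
- t1 row (team_id=5): matches 1 t2 row(s) → 1 output row(s).
- t1 row (team_id=1): matches 1 t2 row(s) → 1 output row(s).
- plus 1 unmatched t2 row(s), each kept with NULL t1 columns.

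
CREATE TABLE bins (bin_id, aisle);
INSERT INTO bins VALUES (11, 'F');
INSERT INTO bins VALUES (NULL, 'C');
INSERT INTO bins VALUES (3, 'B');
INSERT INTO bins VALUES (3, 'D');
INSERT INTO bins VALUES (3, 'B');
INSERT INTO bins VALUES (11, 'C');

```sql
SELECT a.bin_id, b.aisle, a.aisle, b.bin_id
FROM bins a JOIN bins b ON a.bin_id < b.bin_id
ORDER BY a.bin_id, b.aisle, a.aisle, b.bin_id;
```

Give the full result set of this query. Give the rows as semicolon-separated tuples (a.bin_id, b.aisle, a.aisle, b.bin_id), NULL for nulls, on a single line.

(3, C, B, 11); (3, C, B, 11); (3, C, D, 11); (3, F, B, 11); (3, F, B, 11); (3, F, D, 11)

INNER JOIN keeps only pairs where the ON condition holds.
Matching on a.bin_id < b.bin_id. A NULL in a compared column never satisfies the condition.
Matched pairs: 6.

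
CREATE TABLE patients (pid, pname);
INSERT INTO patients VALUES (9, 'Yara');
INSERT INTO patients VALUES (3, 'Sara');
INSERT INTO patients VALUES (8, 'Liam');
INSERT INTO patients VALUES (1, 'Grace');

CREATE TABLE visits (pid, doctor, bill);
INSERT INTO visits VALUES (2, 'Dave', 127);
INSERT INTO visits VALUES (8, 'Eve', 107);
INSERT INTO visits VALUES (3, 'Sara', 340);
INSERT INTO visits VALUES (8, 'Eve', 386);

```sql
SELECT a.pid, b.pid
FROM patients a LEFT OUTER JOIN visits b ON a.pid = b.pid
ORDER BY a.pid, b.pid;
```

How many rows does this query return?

5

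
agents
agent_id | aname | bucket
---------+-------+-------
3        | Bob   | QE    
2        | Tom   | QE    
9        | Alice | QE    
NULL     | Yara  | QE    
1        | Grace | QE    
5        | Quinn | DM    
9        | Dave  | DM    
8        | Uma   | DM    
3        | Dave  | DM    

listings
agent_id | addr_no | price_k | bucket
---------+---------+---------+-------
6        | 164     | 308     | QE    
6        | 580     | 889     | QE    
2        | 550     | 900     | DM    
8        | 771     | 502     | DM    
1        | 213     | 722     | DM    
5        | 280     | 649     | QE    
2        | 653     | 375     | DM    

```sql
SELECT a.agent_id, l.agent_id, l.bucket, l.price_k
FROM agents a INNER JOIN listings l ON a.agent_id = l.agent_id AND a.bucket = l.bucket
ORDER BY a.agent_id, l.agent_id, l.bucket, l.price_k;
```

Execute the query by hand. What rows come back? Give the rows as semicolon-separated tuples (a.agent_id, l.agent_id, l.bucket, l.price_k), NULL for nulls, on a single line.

INNER JOIN keeps only pairs where the ON condition holds.
Matching on a.agent_id = l.agent_id AND a.bucket = l.bucket. A NULL in a compared column never satisfies the condition.
Matched pairs: 1.

(8, 8, DM, 502)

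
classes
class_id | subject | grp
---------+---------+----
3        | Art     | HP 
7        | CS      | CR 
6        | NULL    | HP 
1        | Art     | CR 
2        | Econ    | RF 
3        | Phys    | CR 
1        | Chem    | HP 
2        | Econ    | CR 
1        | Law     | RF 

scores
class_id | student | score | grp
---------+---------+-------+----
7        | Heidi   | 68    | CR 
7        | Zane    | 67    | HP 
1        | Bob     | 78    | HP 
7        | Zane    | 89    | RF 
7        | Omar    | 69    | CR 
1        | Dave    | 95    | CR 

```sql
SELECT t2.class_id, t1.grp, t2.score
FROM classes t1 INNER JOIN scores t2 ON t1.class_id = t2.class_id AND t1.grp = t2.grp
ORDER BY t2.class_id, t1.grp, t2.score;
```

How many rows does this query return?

INNER JOIN keeps only pairs where the ON condition holds.
Matching on t1.class_id = t2.class_id AND t1.grp = t2.grp.
- t1 row (class_id=3, grp=HP): no match → dropped.
- t1 row (class_id=7, grp=CR): matches 2 t2 row(s) → 2 output row(s).
- t1 row (class_id=6, grp=HP): no match → dropped.
- t1 row (class_id=1, grp=CR): matches 1 t2 row(s) → 1 output row(s).
- t1 row (class_id=2, grp=RF): no match → dropped.
- t1 row (class_id=3, grp=CR): no match → dropped.
- t1 row (class_id=1, grp=HP): matches 1 t2 row(s) → 1 output row(s).
- t1 row (class_id=2, grp=CR): no match → dropped.
- t1 row (class_id=1, grp=RF): no match → dropped.
Total: 4 rows.

4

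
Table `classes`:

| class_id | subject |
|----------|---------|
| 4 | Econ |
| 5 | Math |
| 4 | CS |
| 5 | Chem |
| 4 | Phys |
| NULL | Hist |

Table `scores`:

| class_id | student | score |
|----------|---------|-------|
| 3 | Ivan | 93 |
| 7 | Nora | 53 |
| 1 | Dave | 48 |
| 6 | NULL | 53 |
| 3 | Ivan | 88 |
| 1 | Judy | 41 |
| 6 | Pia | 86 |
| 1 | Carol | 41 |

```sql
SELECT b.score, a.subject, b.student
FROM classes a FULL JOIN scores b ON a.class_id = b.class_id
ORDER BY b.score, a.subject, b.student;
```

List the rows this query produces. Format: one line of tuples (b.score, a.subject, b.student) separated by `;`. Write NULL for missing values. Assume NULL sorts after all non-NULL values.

(41, NULL, Carol); (41, NULL, Judy); (48, NULL, Dave); (53, NULL, Nora); (53, NULL, NULL); (86, NULL, Pia); (88, NULL, Ivan); (93, NULL, Ivan); (NULL, CS, NULL); (NULL, Chem, NULL); (NULL, Econ, NULL); (NULL, Hist, NULL); (NULL, Math, NULL); (NULL, Phys, NULL)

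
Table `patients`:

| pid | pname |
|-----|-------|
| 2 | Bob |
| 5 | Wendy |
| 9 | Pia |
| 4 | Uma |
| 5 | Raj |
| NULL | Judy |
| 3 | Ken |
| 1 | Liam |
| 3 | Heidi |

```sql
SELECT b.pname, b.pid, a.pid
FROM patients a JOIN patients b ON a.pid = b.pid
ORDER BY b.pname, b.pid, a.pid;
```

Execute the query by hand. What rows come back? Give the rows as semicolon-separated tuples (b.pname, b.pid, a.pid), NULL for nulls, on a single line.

INNER JOIN keeps only pairs where the ON condition holds.
Matching on a.pid = b.pid. A NULL in a compared column never satisfies the condition.
Matched pairs: 12.

(Bob, 2, 2); (Heidi, 3, 3); (Heidi, 3, 3); (Ken, 3, 3); (Ken, 3, 3); (Liam, 1, 1); (Pia, 9, 9); (Raj, 5, 5); (Raj, 5, 5); (Uma, 4, 4); (Wendy, 5, 5); (Wendy, 5, 5)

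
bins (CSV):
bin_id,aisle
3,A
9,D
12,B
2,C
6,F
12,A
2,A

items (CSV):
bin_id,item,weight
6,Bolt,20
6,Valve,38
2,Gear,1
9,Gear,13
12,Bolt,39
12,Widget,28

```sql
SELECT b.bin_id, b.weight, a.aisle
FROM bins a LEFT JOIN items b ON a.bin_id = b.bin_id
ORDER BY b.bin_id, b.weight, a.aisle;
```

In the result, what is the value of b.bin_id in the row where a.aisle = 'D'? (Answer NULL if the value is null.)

9

LEFT JOIN keeps every row from `bins`; unmatched rows get NULL for `items`'s columns.
Matching on a.bin_id = b.bin_id.
Matched pairs: 9; unmatched a rows kept: 1.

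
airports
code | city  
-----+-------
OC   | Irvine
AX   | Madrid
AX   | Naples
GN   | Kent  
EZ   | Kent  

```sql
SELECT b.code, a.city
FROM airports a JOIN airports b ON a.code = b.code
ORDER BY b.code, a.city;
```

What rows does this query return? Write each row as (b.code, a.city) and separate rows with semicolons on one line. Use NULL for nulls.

(AX, Madrid); (AX, Madrid); (AX, Naples); (AX, Naples); (EZ, Kent); (GN, Kent); (OC, Irvine)

INNER JOIN keeps only pairs where the ON condition holds.
Matching on a.code = b.code.
- code=OC: 1 matching b row(s), so 1 row(s) emitted.
- code=AX: 2 matching b row(s), so 2 row(s) emitted.
- code=AX: 2 matching b row(s), so 2 row(s) emitted.
- code=GN: 1 matching b row(s), so 1 row(s) emitted.
- code=EZ: 1 matching b row(s), so 1 row(s) emitted.
After projecting and ordering:
b.code | a.city
AX | Madrid
AX | Madrid
AX | Naples
AX | Naples
EZ | Kent
GN | Kent
OC | Irvine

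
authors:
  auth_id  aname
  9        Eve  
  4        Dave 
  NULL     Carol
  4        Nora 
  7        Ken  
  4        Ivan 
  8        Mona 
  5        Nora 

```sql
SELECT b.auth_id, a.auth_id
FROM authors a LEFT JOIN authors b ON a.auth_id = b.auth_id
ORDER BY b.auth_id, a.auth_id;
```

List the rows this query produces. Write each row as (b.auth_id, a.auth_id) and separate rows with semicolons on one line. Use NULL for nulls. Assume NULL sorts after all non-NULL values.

(4, 4); (4, 4); (4, 4); (4, 4); (4, 4); (4, 4); (4, 4); (4, 4); (4, 4); (5, 5); (7, 7); (8, 8); (9, 9); (NULL, NULL)

LEFT JOIN keeps every row from `authors a`; unmatched rows get NULL for `authors b`'s columns.
Matching on a.auth_id = b.auth_id. A NULL in a compared column never satisfies the condition.
Matched pairs: 13; unmatched a rows kept: 1.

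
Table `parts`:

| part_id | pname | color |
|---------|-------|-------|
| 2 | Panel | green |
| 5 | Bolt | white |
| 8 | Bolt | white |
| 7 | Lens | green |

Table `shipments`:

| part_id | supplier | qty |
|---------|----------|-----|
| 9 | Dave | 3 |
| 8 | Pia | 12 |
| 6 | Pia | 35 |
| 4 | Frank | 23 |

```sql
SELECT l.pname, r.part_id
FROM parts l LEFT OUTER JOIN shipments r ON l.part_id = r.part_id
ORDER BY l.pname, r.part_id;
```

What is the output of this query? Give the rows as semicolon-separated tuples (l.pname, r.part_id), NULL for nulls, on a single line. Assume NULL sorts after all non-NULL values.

LEFT JOIN keeps every row from `parts`; unmatched rows get NULL for `shipments`'s columns.
Matching on l.part_id = r.part_id.
Matched pairs: 1; unmatched l rows kept: 3.

(Bolt, 8); (Bolt, NULL); (Lens, NULL); (Panel, NULL)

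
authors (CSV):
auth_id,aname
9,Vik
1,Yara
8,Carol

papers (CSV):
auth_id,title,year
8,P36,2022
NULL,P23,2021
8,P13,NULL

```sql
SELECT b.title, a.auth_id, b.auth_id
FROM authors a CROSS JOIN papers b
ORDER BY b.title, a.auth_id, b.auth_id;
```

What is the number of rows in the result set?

CROSS JOIN pairs every row of `authors` with every row of `papers`: 3 × 3 = 9 rows.

9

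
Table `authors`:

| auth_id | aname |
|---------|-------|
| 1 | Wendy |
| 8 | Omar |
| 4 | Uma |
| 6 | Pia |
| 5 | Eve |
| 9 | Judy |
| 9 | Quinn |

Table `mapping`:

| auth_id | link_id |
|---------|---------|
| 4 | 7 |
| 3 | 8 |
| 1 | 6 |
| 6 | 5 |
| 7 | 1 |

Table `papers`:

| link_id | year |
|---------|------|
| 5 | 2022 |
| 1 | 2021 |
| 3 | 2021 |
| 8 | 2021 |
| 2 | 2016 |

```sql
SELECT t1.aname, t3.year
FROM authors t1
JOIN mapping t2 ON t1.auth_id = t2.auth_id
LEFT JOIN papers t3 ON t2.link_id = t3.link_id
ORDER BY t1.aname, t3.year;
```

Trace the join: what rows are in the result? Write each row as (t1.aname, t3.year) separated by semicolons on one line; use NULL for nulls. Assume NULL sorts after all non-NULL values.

(Pia, 2022); (Uma, NULL); (Wendy, NULL)

Joins associate left-to-right: authors INNER JOIN mapping on auth_id gives 3 intermediate row(s).
Then LEFT JOIN `papers t3` on link_id: each of those 3 rows is kept; rows whose t2.link_id has no match in t3 get NULL for t3's columns.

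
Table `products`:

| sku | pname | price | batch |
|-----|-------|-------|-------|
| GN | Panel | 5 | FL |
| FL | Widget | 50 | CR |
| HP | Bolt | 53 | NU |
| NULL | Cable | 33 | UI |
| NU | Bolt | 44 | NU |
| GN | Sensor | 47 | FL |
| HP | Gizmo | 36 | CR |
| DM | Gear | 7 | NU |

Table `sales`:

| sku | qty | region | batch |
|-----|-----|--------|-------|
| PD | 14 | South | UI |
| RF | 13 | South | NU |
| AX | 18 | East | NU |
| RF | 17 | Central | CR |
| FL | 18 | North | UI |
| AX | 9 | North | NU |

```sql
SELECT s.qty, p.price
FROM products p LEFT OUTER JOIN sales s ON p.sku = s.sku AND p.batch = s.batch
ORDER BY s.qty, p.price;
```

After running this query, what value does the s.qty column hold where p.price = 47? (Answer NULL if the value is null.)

LEFT JOIN keeps every row from `products`; unmatched rows get NULL for `sales`'s columns.
Matching on p.sku = s.sku AND p.batch = s.batch. A NULL in a compared column never satisfies the condition.
- sku=GN, batch=FL: no s row matches, row kept with s columns NULL.
- sku=FL, batch=CR: no s row matches, row kept with s columns NULL.
- sku=HP, batch=NU: no s row matches, row kept with s columns NULL.
- sku=NULL, batch=UI: no s row matches, row kept with s columns NULL.
- sku=NU, batch=NU: no s row matches, row kept with s columns NULL.
- sku=GN, batch=FL: no s row matches, row kept with s columns NULL.
- sku=HP, batch=CR: no s row matches, row kept with s columns NULL.
- sku=DM, batch=NU: no s row matches, row kept with s columns NULL.

NULL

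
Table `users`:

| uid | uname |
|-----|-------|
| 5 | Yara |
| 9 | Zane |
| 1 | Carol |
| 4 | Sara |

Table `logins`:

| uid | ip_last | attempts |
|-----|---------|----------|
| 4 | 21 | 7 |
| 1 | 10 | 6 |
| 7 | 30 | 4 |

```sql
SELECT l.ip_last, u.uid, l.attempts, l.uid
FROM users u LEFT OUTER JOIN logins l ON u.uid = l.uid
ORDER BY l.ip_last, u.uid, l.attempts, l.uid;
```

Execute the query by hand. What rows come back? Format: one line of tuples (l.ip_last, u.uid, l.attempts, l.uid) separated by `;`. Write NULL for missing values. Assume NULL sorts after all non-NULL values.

(10, 1, 6, 1); (21, 4, 7, 4); (NULL, 5, NULL, NULL); (NULL, 9, NULL, NULL)

LEFT JOIN keeps every row from `users`; unmatched rows get NULL for `logins`'s columns.
Matching on u.uid = l.uid.
- u row (uid=5): no match → kept, l columns NULL.
- u row (uid=9): no match → kept, l columns NULL.
- u row (uid=1): matches 1 l row(s) → 1 output row(s).
- u row (uid=4): matches 1 l row(s) → 1 output row(s).
After projecting and ordering:
l.ip_last | u.uid | l.attempts | l.uid
10 | 1 | 6 | 1
21 | 4 | 7 | 4
NULL | 5 | NULL | NULL
NULL | 9 | NULL | NULL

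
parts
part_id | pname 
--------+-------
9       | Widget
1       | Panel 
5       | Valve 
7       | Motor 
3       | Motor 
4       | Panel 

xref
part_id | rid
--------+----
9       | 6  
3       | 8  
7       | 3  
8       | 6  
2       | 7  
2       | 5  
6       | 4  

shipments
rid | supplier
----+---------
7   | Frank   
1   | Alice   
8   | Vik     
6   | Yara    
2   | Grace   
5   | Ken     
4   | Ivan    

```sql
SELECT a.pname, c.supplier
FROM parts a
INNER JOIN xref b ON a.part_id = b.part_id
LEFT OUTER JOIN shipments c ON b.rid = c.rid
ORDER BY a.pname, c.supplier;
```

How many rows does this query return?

3

Step 1 — a INNER JOIN b on part_id → 3 row(s).
Then LEFT JOIN `shipments c` on rid: each of those 3 rows is kept; rows whose b.rid has no match in c get NULL for c's columns.
Result: 3 row(s).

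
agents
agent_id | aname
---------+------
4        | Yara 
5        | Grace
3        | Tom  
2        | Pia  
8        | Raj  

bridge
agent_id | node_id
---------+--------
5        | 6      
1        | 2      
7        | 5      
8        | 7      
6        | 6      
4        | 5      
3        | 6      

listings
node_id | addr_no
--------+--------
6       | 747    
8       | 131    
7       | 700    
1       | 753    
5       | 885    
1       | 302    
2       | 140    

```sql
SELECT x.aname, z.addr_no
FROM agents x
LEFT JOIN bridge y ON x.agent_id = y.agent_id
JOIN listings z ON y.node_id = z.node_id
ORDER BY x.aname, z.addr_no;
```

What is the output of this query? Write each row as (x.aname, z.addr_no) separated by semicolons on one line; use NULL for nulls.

(Grace, 747); (Raj, 700); (Tom, 747); (Yara, 885)

Joins associate left-to-right: agents LEFT JOIN bridge on agent_id gives 5 intermediate row(s).
Then INNER JOIN `listings z` on node_id: keep only rows whose y.node_id appears in z.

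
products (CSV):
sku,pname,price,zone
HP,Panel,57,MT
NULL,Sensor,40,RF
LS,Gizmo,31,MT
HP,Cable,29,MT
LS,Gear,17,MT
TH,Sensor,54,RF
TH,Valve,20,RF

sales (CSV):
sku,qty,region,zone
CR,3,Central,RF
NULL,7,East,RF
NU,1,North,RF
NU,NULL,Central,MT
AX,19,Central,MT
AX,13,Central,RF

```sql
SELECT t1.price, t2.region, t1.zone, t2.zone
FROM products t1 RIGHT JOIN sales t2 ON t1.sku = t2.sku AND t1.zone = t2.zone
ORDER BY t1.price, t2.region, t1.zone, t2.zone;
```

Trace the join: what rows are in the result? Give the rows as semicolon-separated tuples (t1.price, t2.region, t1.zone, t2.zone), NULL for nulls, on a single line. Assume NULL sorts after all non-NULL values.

RIGHT JOIN keeps every row from `sales`; unmatched rows get NULL for `products`'s columns.
Matching on t1.sku = t2.sku AND t1.zone = t2.zone. A NULL in a compared column never satisfies the condition.
- t1[0] sku=HP, zone=MT → no match.
- t1[1] sku=NULL, zone=RF → no match.
- t1[2] sku=LS, zone=MT → no match.
- t1[3] sku=HP, zone=MT → no match.
- t1[4] sku=LS, zone=MT → no match.
- t1[5] sku=TH, zone=RF → no match.
- t1[6] sku=TH, zone=RF → no match.
- 6 row(s) from t2 found no t1 partner → padded with NULL.
After projecting and ordering:
t1.price | t2.region | t1.zone | t2.zone
NULL | Central | NULL | MT
NULL | Central | NULL | MT
NULL | Central | NULL | RF
NULL | Central | NULL | RF
NULL | East | NULL | RF
NULL | North | NULL | RF

(NULL, Central, NULL, MT); (NULL, Central, NULL, MT); (NULL, Central, NULL, RF); (NULL, Central, NULL, RF); (NULL, East, NULL, RF); (NULL, North, NULL, RF)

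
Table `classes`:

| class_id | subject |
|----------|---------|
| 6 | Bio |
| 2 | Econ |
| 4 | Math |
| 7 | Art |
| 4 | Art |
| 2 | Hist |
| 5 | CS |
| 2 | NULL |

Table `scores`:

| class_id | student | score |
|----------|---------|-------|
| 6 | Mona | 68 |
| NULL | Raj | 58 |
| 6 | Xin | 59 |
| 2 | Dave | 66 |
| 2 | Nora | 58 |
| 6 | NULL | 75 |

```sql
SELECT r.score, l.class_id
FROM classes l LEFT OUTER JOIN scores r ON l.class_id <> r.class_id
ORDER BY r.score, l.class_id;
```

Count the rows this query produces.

LEFT JOIN keeps every row from `classes`; unmatched rows get NULL for `scores`'s columns.
Matching on l.class_id <> r.class_id. A NULL in a compared column never satisfies the condition.
- l[0] class_id=6 → 2 match(es) in r → 2 row(s).
- l[1] class_id=2 → 3 match(es) in r → 3 row(s).
- l[2] class_id=4 → 5 match(es) in r → 5 row(s).
- l[3] class_id=7 → 5 match(es) in r → 5 row(s).
- l[4] class_id=4 → 5 match(es) in r → 5 row(s).
- l[5] class_id=2 → 3 match(es) in r → 3 row(s).
- l[6] class_id=5 → 5 match(es) in r → 5 row(s).
- l[7] class_id=2 → 3 match(es) in r → 3 row(s).
Total: 31 rows.

31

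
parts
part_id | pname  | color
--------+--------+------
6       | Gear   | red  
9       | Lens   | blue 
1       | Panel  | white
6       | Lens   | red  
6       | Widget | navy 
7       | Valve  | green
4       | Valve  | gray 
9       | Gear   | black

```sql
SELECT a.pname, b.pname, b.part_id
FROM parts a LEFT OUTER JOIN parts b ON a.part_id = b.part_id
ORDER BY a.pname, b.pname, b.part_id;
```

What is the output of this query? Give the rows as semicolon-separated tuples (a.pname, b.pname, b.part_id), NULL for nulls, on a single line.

(Gear, Gear, 6); (Gear, Gear, 9); (Gear, Lens, 6); (Gear, Lens, 9); (Gear, Widget, 6); (Lens, Gear, 6); (Lens, Gear, 9); (Lens, Lens, 6); (Lens, Lens, 9); (Lens, Widget, 6); (Panel, Panel, 1); (Valve, Valve, 4); (Valve, Valve, 7); (Widget, Gear, 6); (Widget, Lens, 6); (Widget, Widget, 6)

LEFT JOIN keeps every row from `parts a`; unmatched rows get NULL for `parts b`'s columns.
Matching on a.part_id = b.part_id.
Matched pairs: 16; unmatched a rows kept: 0.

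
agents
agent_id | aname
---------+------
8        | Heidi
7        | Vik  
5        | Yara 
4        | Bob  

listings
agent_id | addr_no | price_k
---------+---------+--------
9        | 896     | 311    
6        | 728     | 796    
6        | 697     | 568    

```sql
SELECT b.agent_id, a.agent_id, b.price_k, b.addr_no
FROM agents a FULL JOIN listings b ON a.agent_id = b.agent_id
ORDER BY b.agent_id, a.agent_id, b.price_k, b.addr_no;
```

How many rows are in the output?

7

FULL OUTER JOIN keeps every row from both sides; unmatched rows get NULL for the other side's columns.
Matching on a.agent_id = b.agent_id.
- agent_id=8: no b row matches, row kept with b columns NULL.
- agent_id=7: no b row matches, row kept with b columns NULL.
- agent_id=5: no b row matches, row kept with b columns NULL.
- agent_id=4: no b row matches, row kept with b columns NULL.
- plus 3 unmatched b row(s), each kept with NULL a columns.
Total: 0 matched + 7 padded = 7 rows.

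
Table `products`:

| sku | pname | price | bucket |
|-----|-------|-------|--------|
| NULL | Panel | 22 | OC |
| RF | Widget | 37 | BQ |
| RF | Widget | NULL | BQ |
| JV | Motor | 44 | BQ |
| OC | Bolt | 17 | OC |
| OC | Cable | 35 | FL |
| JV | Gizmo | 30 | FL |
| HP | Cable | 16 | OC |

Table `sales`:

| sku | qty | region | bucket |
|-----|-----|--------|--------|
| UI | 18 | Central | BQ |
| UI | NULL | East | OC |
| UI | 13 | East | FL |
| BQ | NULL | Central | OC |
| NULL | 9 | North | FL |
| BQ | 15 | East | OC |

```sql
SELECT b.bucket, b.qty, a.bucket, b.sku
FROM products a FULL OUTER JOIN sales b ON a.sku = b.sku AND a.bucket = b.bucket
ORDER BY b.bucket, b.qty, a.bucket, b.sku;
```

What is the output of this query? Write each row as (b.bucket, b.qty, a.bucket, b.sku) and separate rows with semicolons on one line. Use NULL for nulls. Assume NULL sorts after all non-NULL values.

(BQ, 18, NULL, UI); (FL, 9, NULL, NULL); (FL, 13, NULL, UI); (OC, 15, NULL, BQ); (OC, NULL, NULL, BQ); (OC, NULL, NULL, UI); (NULL, NULL, BQ, NULL); (NULL, NULL, BQ, NULL); (NULL, NULL, BQ, NULL); (NULL, NULL, FL, NULL); (NULL, NULL, FL, NULL); (NULL, NULL, OC, NULL); (NULL, NULL, OC, NULL); (NULL, NULL, OC, NULL)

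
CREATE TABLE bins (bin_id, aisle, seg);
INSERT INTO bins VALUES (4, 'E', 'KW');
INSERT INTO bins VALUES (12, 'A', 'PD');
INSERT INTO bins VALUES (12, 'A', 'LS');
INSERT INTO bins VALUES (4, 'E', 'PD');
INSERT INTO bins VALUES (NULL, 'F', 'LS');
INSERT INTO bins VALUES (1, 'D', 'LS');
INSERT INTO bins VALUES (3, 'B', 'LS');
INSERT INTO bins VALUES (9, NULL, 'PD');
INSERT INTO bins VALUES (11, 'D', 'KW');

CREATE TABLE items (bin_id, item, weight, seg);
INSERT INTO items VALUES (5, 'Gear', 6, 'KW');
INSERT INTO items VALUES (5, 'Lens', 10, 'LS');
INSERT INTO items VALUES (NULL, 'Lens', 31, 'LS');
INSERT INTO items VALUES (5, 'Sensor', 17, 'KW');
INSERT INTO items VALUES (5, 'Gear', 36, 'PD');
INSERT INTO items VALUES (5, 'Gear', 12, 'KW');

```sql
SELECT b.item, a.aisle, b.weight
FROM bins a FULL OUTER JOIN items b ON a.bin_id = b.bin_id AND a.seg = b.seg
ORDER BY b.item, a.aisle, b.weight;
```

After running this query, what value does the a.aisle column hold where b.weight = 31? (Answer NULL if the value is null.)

FULL OUTER JOIN keeps every row from both sides; unmatched rows get NULL for the other side's columns.
Matching on a.bin_id = b.bin_id AND a.seg = b.seg. A NULL in a compared column never satisfies the condition.
Matched pairs: 0; unmatched a rows kept: 9; unmatched b rows kept: 6.

NULL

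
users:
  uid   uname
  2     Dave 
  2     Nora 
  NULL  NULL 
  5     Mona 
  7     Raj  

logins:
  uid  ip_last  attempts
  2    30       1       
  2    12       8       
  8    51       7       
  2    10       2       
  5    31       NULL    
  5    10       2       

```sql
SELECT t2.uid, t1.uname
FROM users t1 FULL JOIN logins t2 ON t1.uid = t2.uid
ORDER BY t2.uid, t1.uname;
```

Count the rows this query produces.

11

FULL OUTER JOIN keeps every row from both sides; unmatched rows get NULL for the other side's columns.
Matching on t1.uid = t2.uid. A NULL in a compared column never satisfies the condition.
- t1[0] uid=2 → 3 match(es) in t2 → 3 row(s).
- t1[1] uid=2 → 3 match(es) in t2 → 3 row(s).
- t1[2] uid=NULL → no match; kept with NULLs on the t2 side.
- t1[3] uid=5 → 2 match(es) in t2 → 2 row(s).
- t1[4] uid=7 → no match; kept with NULLs on the t2 side.
- 1 row(s) from t2 found no t1 partner → padded with NULL.
Total: 8 matched + 3 padded = 11 rows.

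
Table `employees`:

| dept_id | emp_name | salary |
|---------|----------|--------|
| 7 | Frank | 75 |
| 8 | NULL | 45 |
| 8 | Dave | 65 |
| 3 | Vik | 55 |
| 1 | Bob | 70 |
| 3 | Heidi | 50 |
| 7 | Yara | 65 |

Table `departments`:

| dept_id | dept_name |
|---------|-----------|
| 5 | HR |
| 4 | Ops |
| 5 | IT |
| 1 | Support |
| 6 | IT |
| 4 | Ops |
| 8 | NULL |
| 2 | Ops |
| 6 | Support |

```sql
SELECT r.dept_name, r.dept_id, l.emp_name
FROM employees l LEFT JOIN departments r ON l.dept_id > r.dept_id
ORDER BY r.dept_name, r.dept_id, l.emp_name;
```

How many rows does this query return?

LEFT JOIN keeps every row from `employees`; unmatched rows get NULL for `departments`'s columns.
Matching on l.dept_id > r.dept_id.
- l[0] dept_id=7 → 8 match(es) in r → 8 row(s).
- l[1] dept_id=8 → 8 match(es) in r → 8 row(s).
- l[2] dept_id=8 → 8 match(es) in r → 8 row(s).
- l[3] dept_id=3 → 2 match(es) in r → 2 row(s).
- l[4] dept_id=1 → no match; kept with NULLs on the r side.
- l[5] dept_id=3 → 2 match(es) in r → 2 row(s).
- l[6] dept_id=7 → 8 match(es) in r → 8 row(s).
Total: 36 matched + 1 padded = 37 rows.

37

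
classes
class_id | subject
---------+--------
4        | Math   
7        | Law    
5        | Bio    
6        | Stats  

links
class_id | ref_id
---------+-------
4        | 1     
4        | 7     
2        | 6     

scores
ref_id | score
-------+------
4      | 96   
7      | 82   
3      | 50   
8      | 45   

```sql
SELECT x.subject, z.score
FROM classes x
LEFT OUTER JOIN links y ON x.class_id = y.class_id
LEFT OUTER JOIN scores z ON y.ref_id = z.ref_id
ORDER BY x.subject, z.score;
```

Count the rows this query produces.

5

Step 1 — x LEFT JOIN y on class_id → 5 row(s).
Then LEFT JOIN `scores z` on ref_id: each of those 5 rows is kept; rows whose y.ref_id has no match in z get NULL for z's columns.
Result: 5 row(s).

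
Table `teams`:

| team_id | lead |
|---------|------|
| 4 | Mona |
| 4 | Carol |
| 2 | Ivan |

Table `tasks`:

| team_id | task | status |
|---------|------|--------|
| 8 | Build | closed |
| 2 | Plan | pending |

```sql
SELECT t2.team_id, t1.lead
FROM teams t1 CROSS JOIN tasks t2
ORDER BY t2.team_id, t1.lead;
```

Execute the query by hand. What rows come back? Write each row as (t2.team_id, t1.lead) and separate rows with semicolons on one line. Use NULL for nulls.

CROSS JOIN pairs every row of `teams` with every row of `tasks`: 3 × 2 = 6 rows.

(2, Carol); (2, Ivan); (2, Mona); (8, Carol); (8, Ivan); (8, Mona)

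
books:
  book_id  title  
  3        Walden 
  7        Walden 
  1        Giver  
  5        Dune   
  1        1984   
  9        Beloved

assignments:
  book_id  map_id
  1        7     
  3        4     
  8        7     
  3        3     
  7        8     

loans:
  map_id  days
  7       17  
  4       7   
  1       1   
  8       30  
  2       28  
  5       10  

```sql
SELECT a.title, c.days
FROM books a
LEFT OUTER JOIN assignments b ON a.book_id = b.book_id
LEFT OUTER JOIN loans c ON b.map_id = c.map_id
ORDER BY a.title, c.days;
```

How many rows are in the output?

7

Evaluate left to right. First `books a LEFT JOIN assignments b` on book_id: 7 row(s).
Then LEFT JOIN `loans c` on map_id: each of those 7 rows is kept; rows whose b.map_id has no match in c get NULL for c's columns.
Result: 7 row(s).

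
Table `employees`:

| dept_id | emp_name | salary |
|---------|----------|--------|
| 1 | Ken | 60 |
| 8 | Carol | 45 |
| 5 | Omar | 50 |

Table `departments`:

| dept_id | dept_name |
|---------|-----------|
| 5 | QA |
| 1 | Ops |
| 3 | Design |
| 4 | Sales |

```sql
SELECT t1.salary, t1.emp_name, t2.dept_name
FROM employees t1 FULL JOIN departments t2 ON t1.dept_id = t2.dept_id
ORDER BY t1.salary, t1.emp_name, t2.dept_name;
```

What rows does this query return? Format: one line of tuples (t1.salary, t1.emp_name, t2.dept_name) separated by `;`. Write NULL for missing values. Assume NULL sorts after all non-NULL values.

FULL OUTER JOIN keeps every row from both sides; unmatched rows get NULL for the other side's columns.
Matching on t1.dept_id = t2.dept_id.
- t1 row (dept_id=1): matches 1 t2 row(s) → 1 output row(s).
- t1 row (dept_id=8): no match → kept, t2 columns NULL.
- t1 row (dept_id=5): matches 1 t2 row(s) → 1 output row(s).
- plus 2 unmatched t2 row(s), each kept with NULL t1 columns.
After projecting and ordering:
t1.salary | t1.emp_name | t2.dept_name
45 | Carol | NULL
50 | Omar | QA
60 | Ken | Ops
NULL | NULL | Design
NULL | NULL | Sales

(45, Carol, NULL); (50, Omar, QA); (60, Ken, Ops); (NULL, NULL, Design); (NULL, NULL, Sales)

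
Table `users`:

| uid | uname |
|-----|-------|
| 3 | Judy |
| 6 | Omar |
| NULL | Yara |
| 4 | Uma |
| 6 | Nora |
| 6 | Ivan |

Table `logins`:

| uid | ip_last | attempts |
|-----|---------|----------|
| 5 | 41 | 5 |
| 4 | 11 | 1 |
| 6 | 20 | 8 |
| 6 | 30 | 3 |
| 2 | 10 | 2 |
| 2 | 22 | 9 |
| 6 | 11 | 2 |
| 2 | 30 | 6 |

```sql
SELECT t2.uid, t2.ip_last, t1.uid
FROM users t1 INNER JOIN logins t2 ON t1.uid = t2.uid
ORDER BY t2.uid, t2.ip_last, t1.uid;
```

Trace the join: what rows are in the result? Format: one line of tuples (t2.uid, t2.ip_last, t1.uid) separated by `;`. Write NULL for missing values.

(4, 11, 4); (6, 11, 6); (6, 11, 6); (6, 11, 6); (6, 20, 6); (6, 20, 6); (6, 20, 6); (6, 30, 6); (6, 30, 6); (6, 30, 6)

INNER JOIN keeps only pairs where the ON condition holds.
Matching on t1.uid = t2.uid. A NULL in a compared column never satisfies the condition.
- uid=3: no matching t2 row, dropped.
- uid=6: 3 matching t2 row(s), so 3 row(s) emitted.
- uid=NULL: no matching t2 row, dropped.
- uid=4: 1 matching t2 row(s), so 1 row(s) emitted.
- uid=6: 3 matching t2 row(s), so 3 row(s) emitted.
- uid=6: 3 matching t2 row(s), so 3 row(s) emitted.
After projecting and ordering:
t2.uid | t2.ip_last | t1.uid
4 | 11 | 4
6 | 11 | 6
6 | 11 | 6
6 | 11 | 6
6 | 20 | 6
6 | 20 | 6
6 | 20 | 6
6 | 30 | 6
6 | 30 | 6
6 | 30 | 6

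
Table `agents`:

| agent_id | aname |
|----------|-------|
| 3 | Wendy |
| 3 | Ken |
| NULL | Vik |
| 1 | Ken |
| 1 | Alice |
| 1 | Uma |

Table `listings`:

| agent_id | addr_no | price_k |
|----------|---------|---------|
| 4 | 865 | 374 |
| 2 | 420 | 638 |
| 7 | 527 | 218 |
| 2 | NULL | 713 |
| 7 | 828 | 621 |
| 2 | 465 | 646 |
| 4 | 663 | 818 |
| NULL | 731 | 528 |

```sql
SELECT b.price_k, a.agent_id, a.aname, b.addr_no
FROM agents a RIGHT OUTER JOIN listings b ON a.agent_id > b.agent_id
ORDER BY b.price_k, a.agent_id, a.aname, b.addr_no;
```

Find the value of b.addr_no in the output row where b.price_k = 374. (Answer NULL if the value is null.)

RIGHT JOIN keeps every row from `listings`; unmatched rows get NULL for `agents`'s columns.
Matching on a.agent_id > b.agent_id. A NULL in a compared column never satisfies the condition.
- a (agent_id=3) pairs with 3 row(s) of b.
- a (agent_id=3) pairs with 3 row(s) of b.
- a (agent_id=NULL) has no partner in b.
- a (agent_id=1) has no partner in b.
- a (agent_id=1) has no partner in b.
- a (agent_id=1) has no partner in b.
- 5 b row(s) had no a match → kept, a columns NULL.

865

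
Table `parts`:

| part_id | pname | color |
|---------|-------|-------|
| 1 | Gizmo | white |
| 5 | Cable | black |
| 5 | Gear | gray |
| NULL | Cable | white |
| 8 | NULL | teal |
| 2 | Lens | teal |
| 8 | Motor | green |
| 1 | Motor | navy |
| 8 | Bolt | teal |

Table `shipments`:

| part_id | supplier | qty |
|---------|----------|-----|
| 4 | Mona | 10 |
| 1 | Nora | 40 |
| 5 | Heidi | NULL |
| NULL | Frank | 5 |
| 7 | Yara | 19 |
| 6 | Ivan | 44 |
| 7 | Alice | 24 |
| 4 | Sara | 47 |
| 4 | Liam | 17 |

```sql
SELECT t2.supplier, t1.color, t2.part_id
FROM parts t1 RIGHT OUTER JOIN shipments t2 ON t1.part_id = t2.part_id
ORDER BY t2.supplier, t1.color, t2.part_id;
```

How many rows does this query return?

11

RIGHT JOIN keeps every row from `shipments`; unmatched rows get NULL for `parts`'s columns.
Matching on t1.part_id = t2.part_id. A NULL in a compared column never satisfies the condition.
- t1 row (part_id=1): matches 1 t2 row(s) → 1 output row(s).
- t1 row (part_id=5): matches 1 t2 row(s) → 1 output row(s).
- t1 row (part_id=5): matches 1 t2 row(s) → 1 output row(s).
- t1 row (part_id=NULL): no match.
- t1 row (part_id=8): no match.
- t1 row (part_id=2): no match.
- t1 row (part_id=8): no match.
- t1 row (part_id=1): matches 1 t2 row(s) → 1 output row(s).
- t1 row (part_id=8): no match.
- 7 row(s) from t2 found no t1 partner → padded with NULL.
Total: 4 matched + 7 padded = 11 rows.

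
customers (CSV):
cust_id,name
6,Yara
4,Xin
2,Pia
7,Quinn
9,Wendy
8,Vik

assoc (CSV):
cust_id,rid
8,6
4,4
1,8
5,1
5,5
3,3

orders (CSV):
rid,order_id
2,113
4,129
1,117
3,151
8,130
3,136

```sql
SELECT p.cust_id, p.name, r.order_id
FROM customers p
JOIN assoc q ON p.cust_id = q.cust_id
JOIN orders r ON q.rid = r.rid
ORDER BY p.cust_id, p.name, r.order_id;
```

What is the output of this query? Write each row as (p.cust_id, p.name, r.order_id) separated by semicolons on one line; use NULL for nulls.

(4, Xin, 129)

Step 1 — p INNER JOIN q on cust_id → 2 row(s).
Then INNER JOIN `orders r` on rid: keep only rows whose q.rid appears in r.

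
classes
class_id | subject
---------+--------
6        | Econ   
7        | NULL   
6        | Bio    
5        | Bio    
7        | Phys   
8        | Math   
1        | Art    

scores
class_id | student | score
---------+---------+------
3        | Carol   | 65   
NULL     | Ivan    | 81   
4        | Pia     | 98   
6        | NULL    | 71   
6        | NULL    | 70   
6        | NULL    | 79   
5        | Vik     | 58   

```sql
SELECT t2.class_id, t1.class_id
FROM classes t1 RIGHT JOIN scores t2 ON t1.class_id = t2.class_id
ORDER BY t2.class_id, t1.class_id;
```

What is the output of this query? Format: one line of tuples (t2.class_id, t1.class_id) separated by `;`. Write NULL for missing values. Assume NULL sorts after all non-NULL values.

(3, NULL); (4, NULL); (5, 5); (6, 6); (6, 6); (6, 6); (6, 6); (6, 6); (6, 6); (NULL, NULL)

RIGHT JOIN keeps every row from `scores`; unmatched rows get NULL for `classes`'s columns.
Matching on t1.class_id = t2.class_id. A NULL in a compared column never satisfies the condition.
Matched pairs: 7; unmatched t2 rows kept: 3.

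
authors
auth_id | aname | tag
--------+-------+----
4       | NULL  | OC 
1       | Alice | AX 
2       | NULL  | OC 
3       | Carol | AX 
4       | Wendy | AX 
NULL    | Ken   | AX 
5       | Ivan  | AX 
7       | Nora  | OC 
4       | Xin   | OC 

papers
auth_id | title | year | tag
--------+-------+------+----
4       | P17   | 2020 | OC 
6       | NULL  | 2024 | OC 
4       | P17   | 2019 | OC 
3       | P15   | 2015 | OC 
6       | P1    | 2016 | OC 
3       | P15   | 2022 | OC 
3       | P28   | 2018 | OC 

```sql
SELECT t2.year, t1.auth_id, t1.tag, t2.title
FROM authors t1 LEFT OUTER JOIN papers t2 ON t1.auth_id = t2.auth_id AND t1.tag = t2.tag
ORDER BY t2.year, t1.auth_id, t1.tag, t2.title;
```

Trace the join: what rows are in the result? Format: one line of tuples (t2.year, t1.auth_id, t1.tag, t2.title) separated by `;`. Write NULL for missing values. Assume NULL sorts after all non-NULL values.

(2019, 4, OC, P17); (2019, 4, OC, P17); (2020, 4, OC, P17); (2020, 4, OC, P17); (NULL, 1, AX, NULL); (NULL, 2, OC, NULL); (NULL, 3, AX, NULL); (NULL, 4, AX, NULL); (NULL, 5, AX, NULL); (NULL, 7, OC, NULL); (NULL, NULL, AX, NULL)

LEFT JOIN keeps every row from `authors`; unmatched rows get NULL for `papers`'s columns.
Matching on t1.auth_id = t2.auth_id AND t1.tag = t2.tag. A NULL in a compared column never satisfies the condition.
- t1 row (auth_id=4, tag=OC): matches 2 t2 row(s) → 2 output row(s).
- t1 row (auth_id=1, tag=AX): no match → kept, t2 columns NULL.
- t1 row (auth_id=2, tag=OC): no match → kept, t2 columns NULL.
- t1 row (auth_id=3, tag=AX): no match → kept, t2 columns NULL.
- t1 row (auth_id=4, tag=AX): no match → kept, t2 columns NULL.
- t1 row (auth_id=NULL, tag=AX): no match → kept, t2 columns NULL.
- t1 row (auth_id=5, tag=AX): no match → kept, t2 columns NULL.
- t1 row (auth_id=7, tag=OC): no match → kept, t2 columns NULL.
- t1 row (auth_id=4, tag=OC): matches 2 t2 row(s) → 2 output row(s).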